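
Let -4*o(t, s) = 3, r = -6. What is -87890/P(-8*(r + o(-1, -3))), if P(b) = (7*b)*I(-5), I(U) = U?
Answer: 8789/189 ≈ 46.503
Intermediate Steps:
o(t, s) = -¾ (o(t, s) = -¼*3 = -¾)
P(b) = -35*b (P(b) = (7*b)*(-5) = -35*b)
-87890/P(-8*(r + o(-1, -3))) = -87890*1/(280*(-6 - ¾)) = -87890/((-(-280)*(-27)/4)) = -87890/((-35*54)) = -87890/(-1890) = -87890*(-1/1890) = 8789/189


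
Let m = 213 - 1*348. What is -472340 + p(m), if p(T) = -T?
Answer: -472205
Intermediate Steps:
m = -135 (m = 213 - 348 = -135)
-472340 + p(m) = -472340 - 1*(-135) = -472340 + 135 = -472205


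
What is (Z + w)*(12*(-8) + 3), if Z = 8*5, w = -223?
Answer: 17019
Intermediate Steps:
Z = 40
(Z + w)*(12*(-8) + 3) = (40 - 223)*(12*(-8) + 3) = -183*(-96 + 3) = -183*(-93) = 17019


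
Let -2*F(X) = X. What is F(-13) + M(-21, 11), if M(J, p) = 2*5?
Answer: 33/2 ≈ 16.500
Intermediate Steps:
F(X) = -X/2
M(J, p) = 10
F(-13) + M(-21, 11) = -1/2*(-13) + 10 = 13/2 + 10 = 33/2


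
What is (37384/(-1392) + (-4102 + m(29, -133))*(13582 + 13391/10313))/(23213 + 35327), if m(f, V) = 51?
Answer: -98742010223467/105047805480 ≈ -939.97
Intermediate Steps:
(37384/(-1392) + (-4102 + m(29, -133))*(13582 + 13391/10313))/(23213 + 35327) = (37384/(-1392) + (-4102 + 51)*(13582 + 13391/10313))/(23213 + 35327) = (37384*(-1/1392) - 4051*(13582 + 13391*(1/10313)))/58540 = (-4673/174 - 4051*(13582 + 13391/10313))*(1/58540) = (-4673/174 - 4051*140084557/10313)*(1/58540) = (-4673/174 - 567482540407/10313)*(1/58540) = -98742010223467/1794462*1/58540 = -98742010223467/105047805480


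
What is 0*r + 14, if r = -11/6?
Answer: 14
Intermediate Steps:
r = -11/6 (r = -11*1/6 = -11/6 ≈ -1.8333)
0*r + 14 = 0*(-11/6) + 14 = 0 + 14 = 14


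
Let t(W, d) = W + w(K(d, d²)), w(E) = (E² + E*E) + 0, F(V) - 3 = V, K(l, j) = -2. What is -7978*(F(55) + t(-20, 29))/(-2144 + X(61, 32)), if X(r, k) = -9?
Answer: 366988/2153 ≈ 170.45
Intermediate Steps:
F(V) = 3 + V
w(E) = 2*E² (w(E) = (E² + E²) + 0 = 2*E² + 0 = 2*E²)
t(W, d) = 8 + W (t(W, d) = W + 2*(-2)² = W + 2*4 = W + 8 = 8 + W)
-7978*(F(55) + t(-20, 29))/(-2144 + X(61, 32)) = -7978*((3 + 55) + (8 - 20))/(-2144 - 9) = -7978/((-2153/(58 - 12))) = -7978/((-2153/46)) = -7978/((-2153*1/46)) = -7978/(-2153/46) = -7978*(-46/2153) = 366988/2153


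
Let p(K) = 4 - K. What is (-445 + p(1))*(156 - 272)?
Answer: 51272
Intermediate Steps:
(-445 + p(1))*(156 - 272) = (-445 + (4 - 1*1))*(156 - 272) = (-445 + (4 - 1))*(-116) = (-445 + 3)*(-116) = -442*(-116) = 51272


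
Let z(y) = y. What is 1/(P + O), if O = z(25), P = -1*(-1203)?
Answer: 1/1228 ≈ 0.00081433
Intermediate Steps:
P = 1203
O = 25
1/(P + O) = 1/(1203 + 25) = 1/1228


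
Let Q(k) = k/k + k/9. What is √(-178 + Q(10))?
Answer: I*√1583/3 ≈ 13.262*I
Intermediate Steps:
Q(k) = 1 + k/9 (Q(k) = 1 + k*(⅑) = 1 + k/9)
√(-178 + Q(10)) = √(-178 + (1 + (⅑)*10)) = √(-178 + (1 + 10/9)) = √(-178 + 19/9) = √(-1583/9) = I*√1583/3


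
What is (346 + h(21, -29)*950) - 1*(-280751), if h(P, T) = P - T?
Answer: 328597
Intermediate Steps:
(346 + h(21, -29)*950) - 1*(-280751) = (346 + (21 - 1*(-29))*950) - 1*(-280751) = (346 + (21 + 29)*950) + 280751 = (346 + 50*950) + 280751 = (346 + 47500) + 280751 = 47846 + 280751 = 328597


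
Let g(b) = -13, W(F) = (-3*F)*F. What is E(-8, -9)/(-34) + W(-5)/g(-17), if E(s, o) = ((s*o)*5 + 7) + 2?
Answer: -2247/442 ≈ -5.0837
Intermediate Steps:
W(F) = -3*F**2
E(s, o) = 9 + 5*o*s (E(s, o) = ((o*s)*5 + 7) + 2 = (5*o*s + 7) + 2 = (7 + 5*o*s) + 2 = 9 + 5*o*s)
E(-8, -9)/(-34) + W(-5)/g(-17) = (9 + 5*(-9)*(-8))/(-34) - 3*(-5)**2/(-13) = (9 + 360)*(-1/34) - 3*25*(-1/13) = 369*(-1/34) - 75*(-1/13) = -369/34 + 75/13 = -2247/442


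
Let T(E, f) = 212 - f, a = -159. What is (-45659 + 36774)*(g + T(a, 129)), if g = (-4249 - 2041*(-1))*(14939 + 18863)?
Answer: 663129602705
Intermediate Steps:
g = -74634816 (g = (-4249 + 2041)*33802 = -2208*33802 = -74634816)
(-45659 + 36774)*(g + T(a, 129)) = (-45659 + 36774)*(-74634816 + (212 - 1*129)) = -8885*(-74634816 + (212 - 129)) = -8885*(-74634816 + 83) = -8885*(-74634733) = 663129602705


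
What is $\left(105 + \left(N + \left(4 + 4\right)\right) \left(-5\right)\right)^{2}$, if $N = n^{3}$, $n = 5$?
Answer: $313600$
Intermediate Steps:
$N = 125$ ($N = 5^{3} = 125$)
$\left(105 + \left(N + \left(4 + 4\right)\right) \left(-5\right)\right)^{2} = \left(105 + \left(125 + \left(4 + 4\right)\right) \left(-5\right)\right)^{2} = \left(105 + \left(125 + 8\right) \left(-5\right)\right)^{2} = \left(105 + 133 \left(-5\right)\right)^{2} = \left(105 - 665\right)^{2} = \left(-560\right)^{2} = 313600$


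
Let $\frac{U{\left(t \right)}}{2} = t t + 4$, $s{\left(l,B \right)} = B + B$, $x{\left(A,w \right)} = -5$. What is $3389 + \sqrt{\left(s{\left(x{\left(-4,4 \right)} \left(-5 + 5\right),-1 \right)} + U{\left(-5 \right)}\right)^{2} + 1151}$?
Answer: $3389 + \sqrt{4287} \approx 3454.5$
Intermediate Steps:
$s{\left(l,B \right)} = 2 B$
$U{\left(t \right)} = 8 + 2 t^{2}$ ($U{\left(t \right)} = 2 \left(t t + 4\right) = 2 \left(t^{2} + 4\right) = 2 \left(4 + t^{2}\right) = 8 + 2 t^{2}$)
$3389 + \sqrt{\left(s{\left(x{\left(-4,4 \right)} \left(-5 + 5\right),-1 \right)} + U{\left(-5 \right)}\right)^{2} + 1151} = 3389 + \sqrt{\left(2 \left(-1\right) + \left(8 + 2 \left(-5\right)^{2}\right)\right)^{2} + 1151} = 3389 + \sqrt{\left(-2 + \left(8 + 2 \cdot 25\right)\right)^{2} + 1151} = 3389 + \sqrt{\left(-2 + \left(8 + 50\right)\right)^{2} + 1151} = 3389 + \sqrt{\left(-2 + 58\right)^{2} + 1151} = 3389 + \sqrt{56^{2} + 1151} = 3389 + \sqrt{3136 + 1151} = 3389 + \sqrt{4287}$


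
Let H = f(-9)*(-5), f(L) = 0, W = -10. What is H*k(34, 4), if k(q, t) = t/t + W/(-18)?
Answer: 0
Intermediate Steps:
k(q, t) = 14/9 (k(q, t) = t/t - 10/(-18) = 1 - 10*(-1/18) = 1 + 5/9 = 14/9)
H = 0 (H = 0*(-5) = 0)
H*k(34, 4) = 0*(14/9) = 0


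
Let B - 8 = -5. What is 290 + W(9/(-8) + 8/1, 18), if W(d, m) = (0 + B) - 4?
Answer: 289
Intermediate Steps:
B = 3 (B = 8 - 5 = 3)
W(d, m) = -1 (W(d, m) = (0 + 3) - 4 = 3 - 4 = -1)
290 + W(9/(-8) + 8/1, 18) = 290 - 1 = 289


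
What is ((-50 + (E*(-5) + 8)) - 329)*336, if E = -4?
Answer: -117936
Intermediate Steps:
((-50 + (E*(-5) + 8)) - 329)*336 = ((-50 + (-4*(-5) + 8)) - 329)*336 = ((-50 + (20 + 8)) - 329)*336 = ((-50 + 28) - 329)*336 = (-22 - 329)*336 = -351*336 = -117936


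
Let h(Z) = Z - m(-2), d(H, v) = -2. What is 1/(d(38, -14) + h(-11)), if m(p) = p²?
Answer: -1/17 ≈ -0.058824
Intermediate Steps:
h(Z) = -4 + Z (h(Z) = Z - 1*(-2)² = Z - 1*4 = Z - 4 = -4 + Z)
1/(d(38, -14) + h(-11)) = 1/(-2 + (-4 - 11)) = 1/(-2 - 15) = 1/(-17) = -1/17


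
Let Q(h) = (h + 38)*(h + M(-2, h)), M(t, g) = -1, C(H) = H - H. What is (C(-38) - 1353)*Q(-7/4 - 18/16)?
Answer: 11785983/64 ≈ 1.8416e+5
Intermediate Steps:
C(H) = 0
Q(h) = (-1 + h)*(38 + h) (Q(h) = (h + 38)*(h - 1) = (38 + h)*(-1 + h) = (-1 + h)*(38 + h))
(C(-38) - 1353)*Q(-7/4 - 18/16) = (0 - 1353)*(-38 + (-7/4 - 18/16)² + 37*(-7/4 - 18/16)) = -1353*(-38 + (-7*¼ - 18*1/16)² + 37*(-7*¼ - 18*1/16)) = -1353*(-38 + (-7/4 - 9/8)² + 37*(-7/4 - 9/8)) = -1353*(-38 + (-23/8)² + 37*(-23/8)) = -1353*(-38 + 529/64 - 851/8) = -1353*(-8711/64) = 11785983/64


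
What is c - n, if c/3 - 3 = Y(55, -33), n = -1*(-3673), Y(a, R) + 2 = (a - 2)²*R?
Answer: -281761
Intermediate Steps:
Y(a, R) = -2 + R*(-2 + a)² (Y(a, R) = -2 + (a - 2)²*R = -2 + (-2 + a)²*R = -2 + R*(-2 + a)²)
n = 3673
c = -278088 (c = 9 + 3*(-2 - 33*(-2 + 55)²) = 9 + 3*(-2 - 33*53²) = 9 + 3*(-2 - 33*2809) = 9 + 3*(-2 - 92697) = 9 + 3*(-92699) = 9 - 278097 = -278088)
c - n = -278088 - 1*3673 = -278088 - 3673 = -281761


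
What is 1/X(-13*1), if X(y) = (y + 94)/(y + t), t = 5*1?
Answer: -8/81 ≈ -0.098765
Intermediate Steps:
t = 5
X(y) = (94 + y)/(5 + y) (X(y) = (y + 94)/(y + 5) = (94 + y)/(5 + y))
1/X(-13*1) = 1/((94 - 13*1)/(5 - 13*1)) = 1/((94 - 13)/(5 - 13)) = 1/(81/(-8)) = 1/(-⅛*81) = 1/(-81/8) = -8/81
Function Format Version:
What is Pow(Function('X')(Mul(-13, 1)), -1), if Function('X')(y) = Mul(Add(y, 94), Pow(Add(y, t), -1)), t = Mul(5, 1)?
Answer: Rational(-8, 81) ≈ -0.098765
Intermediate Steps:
t = 5
Function('X')(y) = Mul(Pow(Add(5, y), -1), Add(94, y)) (Function('X')(y) = Mul(Add(y, 94), Pow(Add(y, 5), -1)) = Mul(Add(94, y), Pow(Add(5, y), -1)) = Mul(Pow(Add(5, y), -1), Add(94, y)))
Pow(Function('X')(Mul(-13, 1)), -1) = Pow(Mul(Pow(Add(5, Mul(-13, 1)), -1), Add(94, Mul(-13, 1))), -1) = Pow(Mul(Pow(Add(5, -13), -1), Add(94, -13)), -1) = Pow(Mul(Pow(-8, -1), 81), -1) = Pow(Mul(Rational(-1, 8), 81), -1) = Pow(Rational(-81, 8), -1) = Rational(-8, 81)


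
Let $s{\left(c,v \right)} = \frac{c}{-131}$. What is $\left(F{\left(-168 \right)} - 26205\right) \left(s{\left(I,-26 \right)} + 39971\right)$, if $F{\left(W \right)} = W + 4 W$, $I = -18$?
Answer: $- \frac{141613542855}{131} \approx -1.081 \cdot 10^{9}$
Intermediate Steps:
$s{\left(c,v \right)} = - \frac{c}{131}$ ($s{\left(c,v \right)} = c \left(- \frac{1}{131}\right) = - \frac{c}{131}$)
$F{\left(W \right)} = 5 W$
$\left(F{\left(-168 \right)} - 26205\right) \left(s{\left(I,-26 \right)} + 39971\right) = \left(5 \left(-168\right) - 26205\right) \left(\left(- \frac{1}{131}\right) \left(-18\right) + 39971\right) = \left(-840 - 26205\right) \left(\frac{18}{131} + 39971\right) = \left(-27045\right) \frac{5236219}{131} = - \frac{141613542855}{131}$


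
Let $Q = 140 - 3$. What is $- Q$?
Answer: $-137$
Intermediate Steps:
$Q = 137$
$- Q = \left(-1\right) 137 = -137$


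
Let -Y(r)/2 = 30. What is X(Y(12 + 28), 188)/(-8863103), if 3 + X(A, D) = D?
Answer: -185/8863103 ≈ -2.0873e-5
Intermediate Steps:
Y(r) = -60 (Y(r) = -2*30 = -60)
X(A, D) = -3 + D
X(Y(12 + 28), 188)/(-8863103) = (-3 + 188)/(-8863103) = 185*(-1/8863103) = -185/8863103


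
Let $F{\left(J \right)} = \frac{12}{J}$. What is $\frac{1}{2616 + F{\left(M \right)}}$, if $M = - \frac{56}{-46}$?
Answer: $\frac{7}{18381} \approx 0.00038083$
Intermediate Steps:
$M = \frac{28}{23}$ ($M = \left(-56\right) \left(- \frac{1}{46}\right) = \frac{28}{23} \approx 1.2174$)
$\frac{1}{2616 + F{\left(M \right)}} = \frac{1}{2616 + \frac{12}{\frac{28}{23}}} = \frac{1}{2616 + 12 \cdot \frac{23}{28}} = \frac{1}{2616 + \frac{69}{7}} = \frac{1}{\frac{18381}{7}} = \frac{7}{18381}$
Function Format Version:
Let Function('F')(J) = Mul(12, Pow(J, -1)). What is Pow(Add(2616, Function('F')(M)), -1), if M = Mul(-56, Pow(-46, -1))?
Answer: Rational(7, 18381) ≈ 0.00038083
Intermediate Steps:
M = Rational(28, 23) (M = Mul(-56, Rational(-1, 46)) = Rational(28, 23) ≈ 1.2174)
Pow(Add(2616, Function('F')(M)), -1) = Pow(Add(2616, Mul(12, Pow(Rational(28, 23), -1))), -1) = Pow(Add(2616, Mul(12, Rational(23, 28))), -1) = Pow(Add(2616, Rational(69, 7)), -1) = Pow(Rational(18381, 7), -1) = Rational(7, 18381)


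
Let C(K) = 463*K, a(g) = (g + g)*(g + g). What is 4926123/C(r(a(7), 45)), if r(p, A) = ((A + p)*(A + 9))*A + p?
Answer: 4926123/271237438 ≈ 0.018162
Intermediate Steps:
a(g) = 4*g² (a(g) = (2*g)*(2*g) = 4*g²)
r(p, A) = p + A*(9 + A)*(A + p) (r(p, A) = ((A + p)*(9 + A))*A + p = ((9 + A)*(A + p))*A + p = A*(9 + A)*(A + p) + p = p + A*(9 + A)*(A + p))
4926123/C(r(a(7), 45)) = 4926123/((463*(4*7² + 45³ + 9*45² + (4*7²)*45² + 9*45*(4*7²)))) = 4926123/((463*(4*49 + 91125 + 9*2025 + (4*49)*2025 + 9*45*(4*49)))) = 4926123/((463*(196 + 91125 + 18225 + 196*2025 + 9*45*196))) = 4926123/((463*(196 + 91125 + 18225 + 396900 + 79380))) = 4926123/((463*585826)) = 4926123/271237438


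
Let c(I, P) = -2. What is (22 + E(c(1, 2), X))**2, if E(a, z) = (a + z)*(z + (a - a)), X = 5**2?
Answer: 356409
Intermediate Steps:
X = 25
E(a, z) = z*(a + z) (E(a, z) = (a + z)*(z + 0) = (a + z)*z = z*(a + z))
(22 + E(c(1, 2), X))**2 = (22 + 25*(-2 + 25))**2 = (22 + 25*23)**2 = (22 + 575)**2 = 597**2 = 356409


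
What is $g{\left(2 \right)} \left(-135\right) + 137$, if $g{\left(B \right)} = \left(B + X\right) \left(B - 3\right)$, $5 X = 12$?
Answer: $731$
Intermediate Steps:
$X = \frac{12}{5}$ ($X = \frac{1}{5} \cdot 12 = \frac{12}{5} \approx 2.4$)
$g{\left(B \right)} = \left(-3 + B\right) \left(\frac{12}{5} + B\right)$ ($g{\left(B \right)} = \left(B + \frac{12}{5}\right) \left(B - 3\right) = \left(\frac{12}{5} + B\right) \left(-3 + B\right) = \left(-3 + B\right) \left(\frac{12}{5} + B\right)$)
$g{\left(2 \right)} \left(-135\right) + 137 = \left(- \frac{36}{5} + 2^{2} - \frac{6}{5}\right) \left(-135\right) + 137 = \left(- \frac{36}{5} + 4 - \frac{6}{5}\right) \left(-135\right) + 137 = \left(- \frac{22}{5}\right) \left(-135\right) + 137 = 594 + 137 = 731$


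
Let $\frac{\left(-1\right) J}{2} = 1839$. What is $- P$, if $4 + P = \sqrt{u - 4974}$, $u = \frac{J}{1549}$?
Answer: $4 - \frac{2 i \sqrt{2985079449}}{1549} \approx 4.0 - 70.543 i$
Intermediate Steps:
$J = -3678$ ($J = \left(-2\right) 1839 = -3678$)
$u = - \frac{3678}{1549} \approx -2.3744$
$P = -4 + \frac{2 i \sqrt{2985079449}}{1549}$ ($P = -4 + \sqrt{- \frac{3678}{1549} - 4974} = -4 + \sqrt{- \frac{7708404}{1549}} = -4 + \frac{2 i \sqrt{2985079449}}{1549} \approx -4.0 + 70.543 i$)
$- P = - (-4 + \frac{2 i \sqrt{2985079449}}{1549}) = 4 - \frac{2 i \sqrt{2985079449}}{1549}$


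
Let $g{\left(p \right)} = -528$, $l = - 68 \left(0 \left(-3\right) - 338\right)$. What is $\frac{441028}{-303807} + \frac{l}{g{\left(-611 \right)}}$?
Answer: $- \frac{14316593}{318274} \approx -44.982$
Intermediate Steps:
$l = 22984$ ($l = - 68 \left(0 - 338\right) = \left(-68\right) \left(-338\right) = 22984$)
$\frac{441028}{-303807} + \frac{l}{g{\left(-611 \right)}} = \frac{441028}{-303807} + \frac{22984}{-528} = 441028 \left(- \frac{1}{303807}\right) + 22984 \left(- \frac{1}{528}\right) = - \frac{63004}{43401} - \frac{2873}{66} = - \frac{14316593}{318274}$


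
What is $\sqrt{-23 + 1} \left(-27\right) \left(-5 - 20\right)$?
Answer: $675 i \sqrt{22} \approx 3166.0 i$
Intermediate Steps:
$\sqrt{-23 + 1} \left(-27\right) \left(-5 - 20\right) = \sqrt{-22} \left(-27\right) \left(-5 - 20\right) = i \sqrt{22} \left(-27\right) \left(-25\right) = - 27 i \sqrt{22} \left(-25\right) = 675 i \sqrt{22}$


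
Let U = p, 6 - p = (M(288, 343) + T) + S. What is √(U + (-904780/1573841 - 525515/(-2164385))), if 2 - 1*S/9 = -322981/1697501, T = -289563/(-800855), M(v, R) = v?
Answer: I*√45756237436894116040044218127660924774500035/388982354491087363435 ≈ 17.39*I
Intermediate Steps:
T = 289563/800855 (T = -289563*(-1/800855) = 289563/800855 ≈ 0.36157)
S = 33461847/1697501 (S = 18 - (-2906829)/1697501 = 18 - 9*(-322981/1697501) = 18 + 2906829/1697501 = 33461847/1697501 ≈ 19.712)
p = -410655131027358/1359452163355 (p = 6 - ((288 + 289563/800855) + 33461847/1697501) = 6 - (230935803/800855 + 33461847/1697501) = 6 - 1*418811844007488/1359452163355 = 6 - 418811844007488/1359452163355 = -410655131027358/1359452163355 ≈ -302.07)
U = -410655131027358/1359452163355 ≈ -302.07
√(U + (-904780/1573841 - 525515/(-2164385))) = √(-410655131027358/1359452163355 + (-904780/1573841 - 525515/(-2164385))) = √(-410655131027358/1359452163355 + (-904780*1/1573841 - 525515*(-1/2164385))) = √(-410655131027358/1359452163355 + (-380/661 + 105103/432877)) = √(-410655131027358/1359452163355 - 95020177/286131697) = √(-117630624907800322980361/388982354491087363435) = I*√45756237436894116040044218127660924774500035/388982354491087363435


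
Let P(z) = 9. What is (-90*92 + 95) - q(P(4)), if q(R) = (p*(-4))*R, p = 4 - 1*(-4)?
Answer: -7897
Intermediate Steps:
p = 8 (p = 4 + 4 = 8)
q(R) = -32*R (q(R) = (8*(-4))*R = -32*R)
(-90*92 + 95) - q(P(4)) = (-90*92 + 95) - (-32)*9 = (-8280 + 95) - 1*(-288) = -8185 + 288 = -7897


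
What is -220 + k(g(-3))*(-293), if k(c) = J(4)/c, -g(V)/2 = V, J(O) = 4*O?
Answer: -3004/3 ≈ -1001.3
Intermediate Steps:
g(V) = -2*V
k(c) = 16/c (k(c) = (4*4)/c = 16/c)
-220 + k(g(-3))*(-293) = -220 + (16/((-2*(-3))))*(-293) = -220 + (16/6)*(-293) = -220 + (16*(1/6))*(-293) = -220 + (8/3)*(-293) = -220 - 2344/3 = -3004/3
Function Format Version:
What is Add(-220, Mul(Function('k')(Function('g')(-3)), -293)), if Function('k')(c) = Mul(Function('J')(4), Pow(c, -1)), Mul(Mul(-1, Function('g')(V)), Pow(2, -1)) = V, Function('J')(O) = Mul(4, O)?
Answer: Rational(-3004, 3) ≈ -1001.3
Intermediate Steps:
Function('g')(V) = Mul(-2, V)
Function('k')(c) = Mul(16, Pow(c, -1)) (Function('k')(c) = Mul(Mul(4, 4), Pow(c, -1)) = Mul(16, Pow(c, -1)))
Add(-220, Mul(Function('k')(Function('g')(-3)), -293)) = Add(-220, Mul(Mul(16, Pow(Mul(-2, -3), -1)), -293)) = Add(-220, Mul(Mul(16, Pow(6, -1)), -293)) = Add(-220, Mul(Mul(16, Rational(1, 6)), -293)) = Add(-220, Mul(Rational(8, 3), -293)) = Add(-220, Rational(-2344, 3)) = Rational(-3004, 3)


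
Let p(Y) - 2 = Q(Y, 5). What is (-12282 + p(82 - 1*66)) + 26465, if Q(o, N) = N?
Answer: 14190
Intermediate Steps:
p(Y) = 7 (p(Y) = 2 + 5 = 7)
(-12282 + p(82 - 1*66)) + 26465 = (-12282 + 7) + 26465 = -12275 + 26465 = 14190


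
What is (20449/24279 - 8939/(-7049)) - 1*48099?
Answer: -1175918593921/24448953 ≈ -48097.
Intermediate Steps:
(20449/24279 - 8939/(-7049)) - 1*48099 = (20449*(1/24279) - 8939*(-1/7049)) - 48099 = (20449/24279 + 1277/1007) - 48099 = 51596426/24448953 - 48099 = -1175918593921/24448953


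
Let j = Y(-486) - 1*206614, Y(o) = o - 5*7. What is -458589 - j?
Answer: -251454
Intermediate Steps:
Y(o) = -35 + o (Y(o) = o - 35 = -35 + o)
j = -207135 (j = (-35 - 486) - 1*206614 = -521 - 206614 = -207135)
-458589 - j = -458589 - 1*(-207135) = -458589 + 207135 = -251454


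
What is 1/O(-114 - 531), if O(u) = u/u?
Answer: 1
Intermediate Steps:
O(u) = 1
1/O(-114 - 531) = 1/1 = 1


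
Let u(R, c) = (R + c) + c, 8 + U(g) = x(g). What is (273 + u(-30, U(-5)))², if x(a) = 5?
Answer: 56169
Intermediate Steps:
U(g) = -3 (U(g) = -8 + 5 = -3)
u(R, c) = R + 2*c
(273 + u(-30, U(-5)))² = (273 + (-30 + 2*(-3)))² = (273 + (-30 - 6))² = (273 - 36)² = 237² = 56169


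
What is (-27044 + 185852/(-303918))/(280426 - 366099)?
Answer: 4109672122/13018783407 ≈ 0.31567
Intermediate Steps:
(-27044 + 185852/(-303918))/(280426 - 366099) = (-27044 + 185852*(-1/303918))/(-85673) = (-27044 - 92926/151959)*(-1/85673) = -4109672122/151959*(-1/85673) = 4109672122/13018783407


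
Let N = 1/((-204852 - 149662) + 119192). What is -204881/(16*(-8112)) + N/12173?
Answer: 293448465105097/185899440120576 ≈ 1.5785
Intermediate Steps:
N = -1/235322 (N = 1/(-354514 + 119192) = 1/(-235322) = -1/235322 ≈ -4.2495e-6)
-204881/(16*(-8112)) + N/12173 = -204881/(16*(-8112)) - 1/235322/12173 = -204881/(-129792) - 1/235322*1/12173 = -204881*(-1/129792) - 1/2864574706 = 204881/129792 - 1/2864574706 = 293448465105097/185899440120576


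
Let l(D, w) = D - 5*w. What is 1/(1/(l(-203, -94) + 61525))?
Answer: 61792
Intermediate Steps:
1/(1/(l(-203, -94) + 61525)) = 1/(1/((-203 - 5*(-94)) + 61525)) = 1/(1/((-203 + 470) + 61525)) = 1/(1/(267 + 61525)) = 1/(1/61792) = 61792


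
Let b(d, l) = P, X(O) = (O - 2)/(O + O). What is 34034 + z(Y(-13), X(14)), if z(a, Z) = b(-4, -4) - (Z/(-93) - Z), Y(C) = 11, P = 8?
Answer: 7387208/217 ≈ 34042.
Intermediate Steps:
X(O) = (-2 + O)/(2*O) (X(O) = (-2 + O)/((2*O)) = (-2 + O)*(1/(2*O)) = (-2 + O)/(2*O))
b(d, l) = 8
z(a, Z) = 8 + 94*Z/93 (z(a, Z) = 8 - (Z/(-93) - Z) = 8 - (Z*(-1/93) - Z) = 8 - (-Z/93 - Z) = 8 - (-94)*Z/93 = 8 + 94*Z/93)
34034 + z(Y(-13), X(14)) = 34034 + (8 + 94*((½)*(-2 + 14)/14)/93) = 34034 + (8 + 94*((½)*(1/14)*12)/93) = 34034 + (8 + (94/93)*(3/7)) = 34034 + (8 + 94/217) = 34034 + 1830/217 = 7387208/217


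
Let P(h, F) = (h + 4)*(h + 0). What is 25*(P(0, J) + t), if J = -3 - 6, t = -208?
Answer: -5200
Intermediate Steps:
J = -9
P(h, F) = h*(4 + h) (P(h, F) = (4 + h)*h = h*(4 + h))
25*(P(0, J) + t) = 25*(0*(4 + 0) - 208) = 25*(0*4 - 208) = 25*(0 - 208) = 25*(-208) = -5200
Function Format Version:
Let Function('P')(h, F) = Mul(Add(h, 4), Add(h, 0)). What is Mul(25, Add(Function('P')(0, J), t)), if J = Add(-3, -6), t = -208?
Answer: -5200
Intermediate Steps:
J = -9
Function('P')(h, F) = Mul(h, Add(4, h)) (Function('P')(h, F) = Mul(Add(4, h), h) = Mul(h, Add(4, h)))
Mul(25, Add(Function('P')(0, J), t)) = Mul(25, Add(Mul(0, Add(4, 0)), -208)) = Mul(25, Add(Mul(0, 4), -208)) = Mul(25, Add(0, -208)) = Mul(25, -208) = -5200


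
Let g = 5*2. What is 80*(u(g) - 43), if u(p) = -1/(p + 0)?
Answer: -3448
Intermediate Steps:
g = 10
u(p) = -1/p
80*(u(g) - 43) = 80*(-1/10 - 43) = 80*(-1*⅒ - 43) = 80*(-⅒ - 43) = 80*(-431/10) = -3448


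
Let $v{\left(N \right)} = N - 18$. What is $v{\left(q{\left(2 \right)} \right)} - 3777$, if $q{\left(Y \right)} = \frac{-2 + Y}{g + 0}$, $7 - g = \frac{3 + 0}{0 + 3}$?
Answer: $-3795$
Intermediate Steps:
$g = 6$ ($g = 7 - \frac{3 + 0}{0 + 3} = 7 - \frac{3}{3} = 7 - 3 \cdot \frac{1}{3} = 7 - 1 = 6$)
$q{\left(Y \right)} = - \frac{1}{3} + \frac{Y}{6}$ ($q{\left(Y \right)} = \frac{-2 + Y}{6 + 0} = \frac{-2 + Y}{6} = \left(-2 + Y\right) \frac{1}{6} = - \frac{1}{3} + \frac{Y}{6}$)
$v{\left(N \right)} = -18 + N$ ($v{\left(N \right)} = N - 18 = -18 + N$)
$v{\left(q{\left(2 \right)} \right)} - 3777 = \left(-18 + \left(- \frac{1}{3} + \frac{1}{6} \cdot 2\right)\right) - 3777 = \left(-18 + \left(- \frac{1}{3} + \frac{1}{3}\right)\right) - 3777 = \left(-18 + 0\right) - 3777 = -18 - 3777 = -3795$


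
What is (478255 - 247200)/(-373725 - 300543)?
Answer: -231055/674268 ≈ -0.34268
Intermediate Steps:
(478255 - 247200)/(-373725 - 300543) = 231055/(-674268) = 231055*(-1/674268) = -231055/674268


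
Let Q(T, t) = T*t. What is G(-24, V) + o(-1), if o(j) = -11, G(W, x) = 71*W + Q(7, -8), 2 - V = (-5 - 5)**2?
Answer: -1771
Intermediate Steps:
V = -98 (V = 2 - (-5 - 5)**2 = 2 - 1*(-10)**2 = 2 - 1*100 = 2 - 100 = -98)
G(W, x) = -56 + 71*W (G(W, x) = 71*W + 7*(-8) = 71*W - 56 = -56 + 71*W)
G(-24, V) + o(-1) = (-56 + 71*(-24)) - 11 = (-56 - 1704) - 11 = -1760 - 11 = -1771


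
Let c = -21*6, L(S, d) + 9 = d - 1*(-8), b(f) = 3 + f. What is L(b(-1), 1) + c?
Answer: -126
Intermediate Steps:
L(S, d) = -1 + d (L(S, d) = -9 + (d - 1*(-8)) = -9 + (d + 8) = -9 + (8 + d) = -1 + d)
c = -126
L(b(-1), 1) + c = (-1 + 1) - 126 = 0 - 126 = -126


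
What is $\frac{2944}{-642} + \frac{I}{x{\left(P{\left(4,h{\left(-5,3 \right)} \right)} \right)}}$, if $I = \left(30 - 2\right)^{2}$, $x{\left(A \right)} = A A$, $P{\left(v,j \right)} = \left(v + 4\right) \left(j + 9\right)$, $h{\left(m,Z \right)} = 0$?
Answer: $- \frac{153733}{34668} \approx -4.4344$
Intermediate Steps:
$P{\left(v,j \right)} = \left(4 + v\right) \left(9 + j\right)$
$x{\left(A \right)} = A^{2}$
$I = 784$ ($I = 28^{2} = 784$)
$\frac{2944}{-642} + \frac{I}{x{\left(P{\left(4,h{\left(-5,3 \right)} \right)} \right)}} = \frac{2944}{-642} + \frac{784}{\left(36 + 4 \cdot 0 + 9 \cdot 4 + 0 \cdot 4\right)^{2}} = 2944 \left(- \frac{1}{642}\right) + \frac{784}{\left(36 + 0 + 36 + 0\right)^{2}} = - \frac{1472}{321} + \frac{784}{72^{2}} = - \frac{1472}{321} + \frac{784}{5184} = - \frac{1472}{321} + 784 \cdot \frac{1}{5184} = - \frac{1472}{321} + \frac{49}{324} = - \frac{153733}{34668}$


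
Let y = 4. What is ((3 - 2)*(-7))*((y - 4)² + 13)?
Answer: -91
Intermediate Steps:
((3 - 2)*(-7))*((y - 4)² + 13) = ((3 - 2)*(-7))*((4 - 4)² + 13) = (1*(-7))*(0² + 13) = -7*(0 + 13) = -7*13 = -91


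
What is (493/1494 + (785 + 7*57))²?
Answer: 3130737433321/2232036 ≈ 1.4026e+6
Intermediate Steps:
(493/1494 + (785 + 7*57))² = (493*(1/1494) + (785 + 399))² = (493/1494 + 1184)² = (1769389/1494)² = 3130737433321/2232036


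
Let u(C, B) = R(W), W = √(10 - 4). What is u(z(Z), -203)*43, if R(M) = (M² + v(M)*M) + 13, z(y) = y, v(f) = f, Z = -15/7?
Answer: 1075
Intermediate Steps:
Z = -15/7 (Z = -15*⅐ = -15/7 ≈ -2.1429)
W = √6 ≈ 2.4495
R(M) = 13 + 2*M² (R(M) = (M² + M*M) + 13 = (M² + M²) + 13 = 2*M² + 13 = 13 + 2*M²)
u(C, B) = 25 (u(C, B) = 13 + 2*(√6)² = 13 + 2*6 = 13 + 12 = 25)
u(z(Z), -203)*43 = 25*43 = 1075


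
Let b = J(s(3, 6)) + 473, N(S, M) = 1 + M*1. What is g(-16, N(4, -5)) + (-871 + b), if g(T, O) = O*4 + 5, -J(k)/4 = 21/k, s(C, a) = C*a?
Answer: -1241/3 ≈ -413.67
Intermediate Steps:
J(k) = -84/k
N(S, M) = 1 + M
g(T, O) = 5 + 4*O (g(T, O) = 4*O + 5 = 5 + 4*O)
b = 1405/3 (b = -84/(3*6) + 473 = -84/18 + 473 = -84*1/18 + 473 = -14/3 + 473 = 1405/3 ≈ 468.33)
g(-16, N(4, -5)) + (-871 + b) = (5 + 4*(1 - 5)) + (-871 + 1405/3) = (5 + 4*(-4)) - 1208/3 = (5 - 16) - 1208/3 = -11 - 1208/3 = -1241/3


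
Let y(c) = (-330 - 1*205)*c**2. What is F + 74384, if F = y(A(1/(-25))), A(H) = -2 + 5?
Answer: 69569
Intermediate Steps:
A(H) = 3
y(c) = -535*c**2 (y(c) = (-330 - 205)*c**2 = -535*c**2)
F = -4815 (F = -535*3**2 = -535*9 = -4815)
F + 74384 = -4815 + 74384 = 69569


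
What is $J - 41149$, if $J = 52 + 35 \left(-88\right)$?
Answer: $-44177$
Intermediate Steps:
$J = -3028$ ($J = 52 - 3080 = -3028$)
$J - 41149 = -3028 - 41149 = -44177$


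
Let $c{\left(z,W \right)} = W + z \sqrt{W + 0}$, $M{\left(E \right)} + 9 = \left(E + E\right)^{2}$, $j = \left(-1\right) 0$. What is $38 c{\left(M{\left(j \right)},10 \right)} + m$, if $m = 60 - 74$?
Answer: $366 - 342 \sqrt{10} \approx -715.5$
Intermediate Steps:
$m = -14$ ($m = 60 - 74 = -14$)
$j = 0$
$M{\left(E \right)} = -9 + 4 E^{2}$ ($M{\left(E \right)} = -9 + \left(E + E\right)^{2} = -9 + \left(2 E\right)^{2} = -9 + 4 E^{2}$)
$c{\left(z,W \right)} = W + z \sqrt{W}$
$38 c{\left(M{\left(j \right)},10 \right)} + m = 38 \left(10 + \left(-9 + 4 \cdot 0^{2}\right) \sqrt{10}\right) - 14 = 38 \left(10 + \left(-9 + 4 \cdot 0\right) \sqrt{10}\right) - 14 = 38 \left(10 + \left(-9 + 0\right) \sqrt{10}\right) - 14 = 38 \left(10 - 9 \sqrt{10}\right) - 14 = \left(380 - 342 \sqrt{10}\right) - 14 = 366 - 342 \sqrt{10}$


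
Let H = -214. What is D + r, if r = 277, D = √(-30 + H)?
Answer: 277 + 2*I*√61 ≈ 277.0 + 15.62*I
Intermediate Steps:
D = 2*I*√61 (D = √(-30 - 214) = √(-244) = 2*I*√61 ≈ 15.62*I)
D + r = 2*I*√61 + 277 = 277 + 2*I*√61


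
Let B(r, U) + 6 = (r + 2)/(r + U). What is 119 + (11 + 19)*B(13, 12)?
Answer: -43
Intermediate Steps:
B(r, U) = -6 + (2 + r)/(U + r) (B(r, U) = -6 + (r + 2)/(r + U) = -6 + (2 + r)/(U + r))
119 + (11 + 19)*B(13, 12) = 119 + (11 + 19)*((2 - 6*12 - 5*13)/(12 + 13)) = 119 + 30*((2 - 72 - 65)/25) = 119 + 30*((1/25)*(-135)) = 119 + 30*(-27/5) = 119 - 162 = -43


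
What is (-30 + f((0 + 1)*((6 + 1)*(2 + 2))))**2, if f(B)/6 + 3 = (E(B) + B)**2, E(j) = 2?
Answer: 28643904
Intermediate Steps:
f(B) = -18 + 6*(2 + B)**2
(-30 + f((0 + 1)*((6 + 1)*(2 + 2))))**2 = (-30 + (-18 + 6*(2 + (0 + 1)*((6 + 1)*(2 + 2)))**2))**2 = (-30 + (-18 + 6*(2 + 1*(7*4))**2))**2 = (-30 + (-18 + 6*(2 + 1*28)**2))**2 = (-30 + (-18 + 6*(2 + 28)**2))**2 = (-30 + (-18 + 6*30**2))**2 = (-30 + (-18 + 6*900))**2 = (-30 + (-18 + 5400))**2 = (-30 + 5382)**2 = 5352**2 = 28643904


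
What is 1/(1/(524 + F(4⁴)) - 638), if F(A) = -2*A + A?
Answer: -268/170983 ≈ -0.0015674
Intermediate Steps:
F(A) = -A
1/(1/(524 + F(4⁴)) - 638) = 1/(1/(524 - 1*4⁴) - 638) = 1/(1/(524 - 1*256) - 638) = 1/(1/(524 - 256) - 638) = 1/(1/268 - 638) = 1/(-170983/268) = -268/170983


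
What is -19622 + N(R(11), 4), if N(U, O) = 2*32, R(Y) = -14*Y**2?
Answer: -19558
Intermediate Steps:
N(U, O) = 64
-19622 + N(R(11), 4) = -19622 + 64 = -19558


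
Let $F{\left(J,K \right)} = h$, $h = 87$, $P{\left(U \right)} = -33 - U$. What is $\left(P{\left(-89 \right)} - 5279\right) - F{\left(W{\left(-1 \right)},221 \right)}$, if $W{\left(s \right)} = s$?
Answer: $-5310$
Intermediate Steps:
$F{\left(J,K \right)} = 87$
$\left(P{\left(-89 \right)} - 5279\right) - F{\left(W{\left(-1 \right)},221 \right)} = \left(\left(-33 - -89\right) - 5279\right) - 87 = \left(\left(-33 + 89\right) - 5279\right) - 87 = \left(56 - 5279\right) - 87 = -5223 - 87 = -5310$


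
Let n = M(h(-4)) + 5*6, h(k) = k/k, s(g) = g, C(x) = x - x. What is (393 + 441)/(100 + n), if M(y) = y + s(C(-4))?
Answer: 834/131 ≈ 6.3664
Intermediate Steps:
C(x) = 0
h(k) = 1
M(y) = y (M(y) = y + 0 = y)
n = 31 (n = 1 + 5*6 = 1 + 30 = 31)
(393 + 441)/(100 + n) = (393 + 441)/(100 + 31) = 834/131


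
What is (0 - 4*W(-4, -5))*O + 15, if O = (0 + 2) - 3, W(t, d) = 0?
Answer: 15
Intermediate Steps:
O = -1 (O = 2 - 3 = -1)
(0 - 4*W(-4, -5))*O + 15 = (0 - 4*0)*(-1) + 15 = (0 + 0)*(-1) + 15 = 0*(-1) + 15 = 0 + 15 = 15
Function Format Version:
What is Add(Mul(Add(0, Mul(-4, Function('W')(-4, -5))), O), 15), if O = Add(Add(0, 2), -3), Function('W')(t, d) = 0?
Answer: 15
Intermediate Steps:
O = -1 (O = Add(2, -3) = -1)
Add(Mul(Add(0, Mul(-4, Function('W')(-4, -5))), O), 15) = Add(Mul(Add(0, Mul(-4, 0)), -1), 15) = Add(Mul(Add(0, 0), -1), 15) = Add(Mul(0, -1), 15) = Add(0, 15) = 15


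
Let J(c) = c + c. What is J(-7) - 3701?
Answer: -3715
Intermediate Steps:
J(c) = 2*c
J(-7) - 3701 = 2*(-7) - 3701 = -14 - 3701 = -3715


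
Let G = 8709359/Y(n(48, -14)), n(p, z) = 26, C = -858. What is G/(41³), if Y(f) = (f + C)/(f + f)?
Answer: -8709359/1102736 ≈ -7.8980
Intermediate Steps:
Y(f) = (-858 + f)/(2*f) (Y(f) = (f - 858)/(f + f) = (-858 + f)/((2*f)) = (-858 + f)*(1/(2*f)) = (-858 + f)/(2*f))
G = -8709359/16 (G = 8709359/(((½)*(-858 + 26)/26)) = 8709359/(((½)*(1/26)*(-832))) = 8709359/(-16) = 8709359*(-1/16) = -8709359/16 ≈ -5.4434e+5)
G/(41³) = -8709359/(16*(41³)) = -8709359/16/68921 = -8709359/16*1/68921 = -8709359/1102736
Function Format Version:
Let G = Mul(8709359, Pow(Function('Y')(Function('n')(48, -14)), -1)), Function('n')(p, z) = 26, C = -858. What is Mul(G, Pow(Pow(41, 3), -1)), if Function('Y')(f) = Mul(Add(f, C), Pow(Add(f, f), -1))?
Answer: Rational(-8709359, 1102736) ≈ -7.8980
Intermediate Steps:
Function('Y')(f) = Mul(Rational(1, 2), Pow(f, -1), Add(-858, f)) (Function('Y')(f) = Mul(Add(f, -858), Pow(Add(f, f), -1)) = Mul(Add(-858, f), Pow(Mul(2, f), -1)) = Mul(Add(-858, f), Mul(Rational(1, 2), Pow(f, -1))) = Mul(Rational(1, 2), Pow(f, -1), Add(-858, f)))
G = Rational(-8709359, 16) (G = Mul(8709359, Pow(Mul(Rational(1, 2), Pow(26, -1), Add(-858, 26)), -1)) = Mul(8709359, Pow(Mul(Rational(1, 2), Rational(1, 26), -832), -1)) = Mul(8709359, Pow(-16, -1)) = Mul(8709359, Rational(-1, 16)) = Rational(-8709359, 16) ≈ -5.4434e+5)
Mul(G, Pow(Pow(41, 3), -1)) = Mul(Rational(-8709359, 16), Pow(Pow(41, 3), -1)) = Mul(Rational(-8709359, 16), Pow(68921, -1)) = Mul(Rational(-8709359, 16), Rational(1, 68921)) = Rational(-8709359, 1102736)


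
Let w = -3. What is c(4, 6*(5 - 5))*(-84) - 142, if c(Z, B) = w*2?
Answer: 362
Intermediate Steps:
c(Z, B) = -6 (c(Z, B) = -3*2 = -6)
c(4, 6*(5 - 5))*(-84) - 142 = -6*(-84) - 142 = 504 - 142 = 362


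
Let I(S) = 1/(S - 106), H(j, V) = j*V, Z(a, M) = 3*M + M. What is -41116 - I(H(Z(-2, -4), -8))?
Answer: -904553/22 ≈ -41116.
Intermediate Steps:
Z(a, M) = 4*M
H(j, V) = V*j
I(S) = 1/(-106 + S)
-41116 - I(H(Z(-2, -4), -8)) = -41116 - 1/(-106 - 32*(-4)) = -41116 - 1/(-106 - 8*(-16)) = -41116 - 1/(-106 + 128) = -41116 - 1/22 = -904553/22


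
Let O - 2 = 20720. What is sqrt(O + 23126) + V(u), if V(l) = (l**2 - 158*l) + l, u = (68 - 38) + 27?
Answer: -5700 + 6*sqrt(1218) ≈ -5490.6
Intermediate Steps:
O = 20722 (O = 2 + 20720 = 20722)
u = 57 (u = 30 + 27 = 57)
V(l) = l**2 - 157*l
sqrt(O + 23126) + V(u) = sqrt(20722 + 23126) + 57*(-157 + 57) = sqrt(43848) + 57*(-100) = 6*sqrt(1218) - 5700 = -5700 + 6*sqrt(1218)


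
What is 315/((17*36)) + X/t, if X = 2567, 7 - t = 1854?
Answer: -109911/125596 ≈ -0.87512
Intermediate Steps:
t = -1847 (t = 7 - 1*1854 = 7 - 1854 = -1847)
315/((17*36)) + X/t = 315/((17*36)) + 2567/(-1847) = 315/612 + 2567*(-1/1847) = 315*(1/612) - 2567/1847 = 35/68 - 2567/1847 = -109911/125596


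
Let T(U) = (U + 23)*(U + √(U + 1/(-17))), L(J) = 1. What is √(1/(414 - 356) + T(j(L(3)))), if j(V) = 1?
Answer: √(23349466 + 5490048*√17)/986 ≈ 6.8775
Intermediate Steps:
T(U) = (23 + U)*(U + √(-1/17 + U)) (T(U) = (23 + U)*(U + √(U - 1/17)) = (23 + U)*(U + √(-1/17 + U)))
√(1/(414 - 356) + T(j(L(3)))) = √(1/(414 - 356) + (1² + 23*1 + 23*√(-17 + 289*1)/17 + (1/17)*1*√(-17 + 289*1))) = √(1/58 + (1 + 23 + 23*√(-17 + 289)/17 + (1/17)*1*√(-17 + 289))) = √(1/58 + (1 + 23 + 23*√272/17 + (1/17)*1*√272)) = √(1/58 + (1 + 23 + 23*(4*√17)/17 + (1/17)*1*(4*√17))) = √(1/58 + (1 + 23 + 92*√17/17 + 4*√17/17)) = √(1/58 + (24 + 96*√17/17)) = √(1393/58 + 96*√17/17)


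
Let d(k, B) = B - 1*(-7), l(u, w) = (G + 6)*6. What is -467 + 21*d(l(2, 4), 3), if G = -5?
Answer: -257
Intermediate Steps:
l(u, w) = 6 (l(u, w) = (-5 + 6)*6 = 1*6 = 6)
d(k, B) = 7 + B (d(k, B) = B + 7 = 7 + B)
-467 + 21*d(l(2, 4), 3) = -467 + 21*(7 + 3) = -467 + 21*10 = -467 + 210 = -257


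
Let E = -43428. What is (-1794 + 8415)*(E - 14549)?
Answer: -383865717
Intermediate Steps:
(-1794 + 8415)*(E - 14549) = (-1794 + 8415)*(-43428 - 14549) = 6621*(-57977) = -383865717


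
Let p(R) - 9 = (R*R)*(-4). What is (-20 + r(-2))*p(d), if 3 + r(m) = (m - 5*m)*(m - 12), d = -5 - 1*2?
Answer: 25245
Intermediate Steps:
d = -7 (d = -5 - 2 = -7)
r(m) = -3 - 4*m*(-12 + m) (r(m) = -3 + (m - 5*m)*(m - 12) = -3 + (-4*m)*(-12 + m) = -3 - 4*m*(-12 + m))
p(R) = 9 - 4*R² (p(R) = 9 + (R*R)*(-4) = 9 + R²*(-4) = 9 - 4*R²)
(-20 + r(-2))*p(d) = (-20 + (-3 - 4*(-2)² + 48*(-2)))*(9 - 4*(-7)²) = (-20 + (-3 - 4*4 - 96))*(9 - 4*49) = (-20 + (-3 - 16 - 96))*(9 - 196) = (-20 - 115)*(-187) = -135*(-187) = 25245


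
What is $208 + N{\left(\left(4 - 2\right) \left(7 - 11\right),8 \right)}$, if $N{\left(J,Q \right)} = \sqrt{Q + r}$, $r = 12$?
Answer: $208 + 2 \sqrt{5} \approx 212.47$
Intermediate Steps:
$N{\left(J,Q \right)} = \sqrt{12 + Q}$ ($N{\left(J,Q \right)} = \sqrt{Q + 12} = \sqrt{12 + Q}$)
$208 + N{\left(\left(4 - 2\right) \left(7 - 11\right),8 \right)} = 208 + \sqrt{12 + 8} = 208 + \sqrt{20} = 208 + 2 \sqrt{5}$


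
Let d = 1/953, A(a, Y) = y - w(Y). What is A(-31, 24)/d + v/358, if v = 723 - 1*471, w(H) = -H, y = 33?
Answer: 9723585/179 ≈ 54322.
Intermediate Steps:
A(a, Y) = 33 + Y (A(a, Y) = 33 - (-1)*Y = 33 + Y)
d = 1/953 ≈ 0.0010493
v = 252 (v = 723 - 471 = 252)
A(-31, 24)/d + v/358 = (33 + 24)/(1/953) + 252/358 = 57*953 + 252*(1/358) = 54321 + 126/179 = 9723585/179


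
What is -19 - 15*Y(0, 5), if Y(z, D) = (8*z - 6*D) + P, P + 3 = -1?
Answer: 491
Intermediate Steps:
P = -4 (P = -3 - 1 = -4)
Y(z, D) = -4 - 6*D + 8*z (Y(z, D) = (8*z - 6*D) - 4 = (-6*D + 8*z) - 4 = -4 - 6*D + 8*z)
-19 - 15*Y(0, 5) = -19 - 15*(-4 - 6*5 + 8*0) = -19 - 15*(-4 - 30 + 0) = -19 - 15*(-34) = -19 + 510 = 491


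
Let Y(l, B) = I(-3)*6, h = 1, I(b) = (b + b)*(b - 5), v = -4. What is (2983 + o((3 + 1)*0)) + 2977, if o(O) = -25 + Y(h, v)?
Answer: 6223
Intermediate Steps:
I(b) = 2*b*(-5 + b) (I(b) = (2*b)*(-5 + b) = 2*b*(-5 + b))
Y(l, B) = 288 (Y(l, B) = (2*(-3)*(-5 - 3))*6 = (2*(-3)*(-8))*6 = 48*6 = 288)
o(O) = 263 (o(O) = -25 + 288 = 263)
(2983 + o((3 + 1)*0)) + 2977 = (2983 + 263) + 2977 = 3246 + 2977 = 6223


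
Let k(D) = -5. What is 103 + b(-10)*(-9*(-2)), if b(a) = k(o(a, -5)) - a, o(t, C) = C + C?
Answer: 193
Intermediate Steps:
o(t, C) = 2*C
b(a) = -5 - a
103 + b(-10)*(-9*(-2)) = 103 + (-5 - 1*(-10))*(-9*(-2)) = 103 + (-5 + 10)*18 = 103 + 5*18 = 103 + 90 = 193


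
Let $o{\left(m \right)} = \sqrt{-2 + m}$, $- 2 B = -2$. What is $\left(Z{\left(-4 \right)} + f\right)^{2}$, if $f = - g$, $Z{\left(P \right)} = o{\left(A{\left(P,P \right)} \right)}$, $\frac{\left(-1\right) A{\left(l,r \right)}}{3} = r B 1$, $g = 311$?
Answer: $\left(311 - \sqrt{10}\right)^{2} \approx 94764.0$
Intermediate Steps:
$B = 1$ ($B = \left(- \frac{1}{2}\right) \left(-2\right) = 1$)
$A{\left(l,r \right)} = - 3 r$ ($A{\left(l,r \right)} = - 3 r 1 \cdot 1 = - 3 r 1 = - 3 r$)
$Z{\left(P \right)} = \sqrt{-2 - 3 P}$
$f = -311$ ($f = \left(-1\right) 311 = -311$)
$\left(Z{\left(-4 \right)} + f\right)^{2} = \left(\sqrt{-2 - -12} - 311\right)^{2} = \left(\sqrt{-2 + 12} - 311\right)^{2} = \left(\sqrt{10} - 311\right)^{2} = \left(-311 + \sqrt{10}\right)^{2}$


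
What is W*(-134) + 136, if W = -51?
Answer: 6970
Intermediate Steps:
W*(-134) + 136 = -51*(-134) + 136 = 6834 + 136 = 6970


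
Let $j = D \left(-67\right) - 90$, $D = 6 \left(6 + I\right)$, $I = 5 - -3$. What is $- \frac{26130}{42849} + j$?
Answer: $- \frac{81678904}{14283} \approx -5718.6$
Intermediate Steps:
$I = 8$ ($I = 5 + 3 = 8$)
$D = 84$ ($D = 6 \left(6 + 8\right) = 6 \cdot 14 = 84$)
$j = -5718$ ($j = 84 \left(-67\right) - 90 = -5628 - 90 = -5718$)
$- \frac{26130}{42849} + j = - \frac{26130}{42849} - 5718 = \left(-26130\right) \frac{1}{42849} - 5718 = - \frac{8710}{14283} - 5718 = - \frac{81678904}{14283}$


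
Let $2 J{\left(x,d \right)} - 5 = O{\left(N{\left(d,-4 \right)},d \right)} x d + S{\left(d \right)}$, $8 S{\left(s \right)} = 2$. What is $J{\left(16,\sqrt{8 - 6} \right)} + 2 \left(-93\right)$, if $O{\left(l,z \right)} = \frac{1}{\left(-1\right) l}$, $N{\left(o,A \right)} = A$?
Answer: $- \frac{1467}{8} + 2 \sqrt{2} \approx -180.55$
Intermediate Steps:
$S{\left(s \right)} = \frac{1}{4}$ ($S{\left(s \right)} = \frac{1}{8} \cdot 2 = \frac{1}{4}$)
$O{\left(l,z \right)} = - \frac{1}{l}$
$J{\left(x,d \right)} = \frac{21}{8} + \frac{d x}{8}$ ($J{\left(x,d \right)} = \frac{5}{2} + \frac{- \frac{1}{-4} x d + \frac{1}{4}}{2} = \frac{5}{2} + \frac{\left(-1\right) \left(- \frac{1}{4}\right) x d + \frac{1}{4}}{2} = \frac{5}{2} + \frac{\frac{x}{4} d + \frac{1}{4}}{2} = \frac{5}{2} + \frac{\frac{d x}{4} + \frac{1}{4}}{2} = \frac{5}{2} + \frac{\frac{1}{4} + \frac{d x}{4}}{2} = \frac{5}{2} + \left(\frac{1}{8} + \frac{d x}{8}\right) = \frac{21}{8} + \frac{d x}{8}$)
$J{\left(16,\sqrt{8 - 6} \right)} + 2 \left(-93\right) = \left(\frac{21}{8} + \frac{1}{8} \sqrt{8 - 6} \cdot 16\right) + 2 \left(-93\right) = \left(\frac{21}{8} + \frac{1}{8} \sqrt{2} \cdot 16\right) - 186 = \left(\frac{21}{8} + 2 \sqrt{2}\right) - 186 = - \frac{1467}{8} + 2 \sqrt{2}$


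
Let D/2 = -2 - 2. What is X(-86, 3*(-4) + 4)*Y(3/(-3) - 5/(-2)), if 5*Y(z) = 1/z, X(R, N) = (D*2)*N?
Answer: 256/15 ≈ 17.067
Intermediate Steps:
D = -8 (D = 2*(-2 - 2) = 2*(-4) = -8)
X(R, N) = -16*N (X(R, N) = (-8*2)*N = -16*N)
Y(z) = 1/(5*z)
X(-86, 3*(-4) + 4)*Y(3/(-3) - 5/(-2)) = (-16*(3*(-4) + 4))*(1/(5*(3/(-3) - 5/(-2)))) = (-16*(-12 + 4))*(1/(5*(3*(-⅓) - 5*(-½)))) = (-16*(-8))*(1/(5*(-1 + 5/2))) = 128*(1/(5*(3/2))) = 128*((⅕)*(⅔)) = 128*(2/15) = 256/15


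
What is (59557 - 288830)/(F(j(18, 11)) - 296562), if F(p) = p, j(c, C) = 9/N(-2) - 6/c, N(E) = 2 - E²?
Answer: 1375638/1779401 ≈ 0.77309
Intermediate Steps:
j(c, C) = -9/2 - 6/c (j(c, C) = 9/(2 - 1*(-2)²) - 6/c = 9/(2 - 1*4) - 6/c = 9/(2 - 4) - 6/c = 9/(-2) - 6/c = 9*(-½) - 6/c = -9/2 - 6/c)
(59557 - 288830)/(F(j(18, 11)) - 296562) = (59557 - 288830)/((-9/2 - 6/18) - 296562) = -229273/((-9/2 - 6*1/18) - 296562) = -229273/((-9/2 - ⅓) - 296562) = -229273/(-29/6 - 296562) = -229273/(-1779401/6) = -229273*(-6/1779401) = 1375638/1779401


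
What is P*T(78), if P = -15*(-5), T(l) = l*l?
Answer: 456300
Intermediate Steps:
T(l) = l²
P = 75
P*T(78) = 75*78² = 75*6084 = 456300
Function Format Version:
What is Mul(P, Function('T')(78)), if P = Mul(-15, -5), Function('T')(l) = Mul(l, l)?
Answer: 456300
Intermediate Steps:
Function('T')(l) = Pow(l, 2)
P = 75
Mul(P, Function('T')(78)) = Mul(75, Pow(78, 2)) = Mul(75, 6084) = 456300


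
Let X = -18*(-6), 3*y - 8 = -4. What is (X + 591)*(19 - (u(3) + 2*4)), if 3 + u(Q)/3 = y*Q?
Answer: 5592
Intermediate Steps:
y = 4/3 (y = 8/3 + (⅓)*(-4) = 8/3 - 4/3 = 4/3 ≈ 1.3333)
X = 108
u(Q) = -9 + 4*Q (u(Q) = -9 + 3*(4*Q/3) = -9 + 4*Q)
(X + 591)*(19 - (u(3) + 2*4)) = (108 + 591)*(19 - ((-9 + 4*3) + 2*4)) = 699*(19 - ((-9 + 12) + 8)) = 699*(19 - (3 + 8)) = 699*(19 - 1*11) = 699*(19 - 11) = 699*8 = 5592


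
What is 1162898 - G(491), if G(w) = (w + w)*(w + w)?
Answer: 198574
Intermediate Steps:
G(w) = 4*w² (G(w) = (2*w)*(2*w) = 4*w²)
1162898 - G(491) = 1162898 - 4*491² = 1162898 - 4*241081 = 1162898 - 1*964324 = 1162898 - 964324 = 198574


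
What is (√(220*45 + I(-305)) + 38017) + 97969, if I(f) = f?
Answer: 135986 + √9595 ≈ 1.3608e+5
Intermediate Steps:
(√(220*45 + I(-305)) + 38017) + 97969 = (√(220*45 - 305) + 38017) + 97969 = (√(9900 - 305) + 38017) + 97969 = (√9595 + 38017) + 97969 = (38017 + √9595) + 97969 = 135986 + √9595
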